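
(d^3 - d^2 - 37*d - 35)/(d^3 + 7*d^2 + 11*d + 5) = (d - 7)/(d + 1)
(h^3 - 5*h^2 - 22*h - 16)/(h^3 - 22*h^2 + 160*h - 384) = (h^2 + 3*h + 2)/(h^2 - 14*h + 48)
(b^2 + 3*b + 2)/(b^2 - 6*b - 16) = (b + 1)/(b - 8)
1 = 1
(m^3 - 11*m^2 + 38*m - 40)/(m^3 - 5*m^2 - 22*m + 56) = (m^2 - 9*m + 20)/(m^2 - 3*m - 28)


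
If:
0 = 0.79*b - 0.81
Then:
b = 1.03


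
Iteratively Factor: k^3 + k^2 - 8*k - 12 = (k + 2)*(k^2 - k - 6) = (k + 2)^2*(k - 3)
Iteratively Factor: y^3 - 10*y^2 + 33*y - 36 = (y - 3)*(y^2 - 7*y + 12) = (y - 4)*(y - 3)*(y - 3)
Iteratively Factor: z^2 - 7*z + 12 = (z - 3)*(z - 4)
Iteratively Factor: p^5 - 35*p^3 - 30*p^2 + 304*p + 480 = (p + 3)*(p^4 - 3*p^3 - 26*p^2 + 48*p + 160) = (p - 4)*(p + 3)*(p^3 + p^2 - 22*p - 40) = (p - 4)*(p + 3)*(p + 4)*(p^2 - 3*p - 10) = (p - 5)*(p - 4)*(p + 3)*(p + 4)*(p + 2)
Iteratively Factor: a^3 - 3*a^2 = (a - 3)*(a^2) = a*(a - 3)*(a)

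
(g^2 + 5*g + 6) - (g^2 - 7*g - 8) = 12*g + 14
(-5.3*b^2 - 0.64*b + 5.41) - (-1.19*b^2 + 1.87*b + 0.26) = -4.11*b^2 - 2.51*b + 5.15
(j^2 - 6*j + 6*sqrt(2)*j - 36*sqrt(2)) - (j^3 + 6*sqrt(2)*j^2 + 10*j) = -j^3 - 6*sqrt(2)*j^2 + j^2 - 16*j + 6*sqrt(2)*j - 36*sqrt(2)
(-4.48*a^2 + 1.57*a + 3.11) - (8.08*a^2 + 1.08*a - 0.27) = -12.56*a^2 + 0.49*a + 3.38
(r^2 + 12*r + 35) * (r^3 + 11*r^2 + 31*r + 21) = r^5 + 23*r^4 + 198*r^3 + 778*r^2 + 1337*r + 735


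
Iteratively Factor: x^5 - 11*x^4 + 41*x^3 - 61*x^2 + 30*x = (x)*(x^4 - 11*x^3 + 41*x^2 - 61*x + 30) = x*(x - 1)*(x^3 - 10*x^2 + 31*x - 30) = x*(x - 5)*(x - 1)*(x^2 - 5*x + 6) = x*(x - 5)*(x - 2)*(x - 1)*(x - 3)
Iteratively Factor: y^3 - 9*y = (y - 3)*(y^2 + 3*y) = (y - 3)*(y + 3)*(y)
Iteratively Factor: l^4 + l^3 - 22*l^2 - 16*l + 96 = (l - 2)*(l^3 + 3*l^2 - 16*l - 48) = (l - 2)*(l + 3)*(l^2 - 16) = (l - 2)*(l + 3)*(l + 4)*(l - 4)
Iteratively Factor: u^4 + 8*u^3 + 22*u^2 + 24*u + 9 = (u + 1)*(u^3 + 7*u^2 + 15*u + 9) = (u + 1)^2*(u^2 + 6*u + 9) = (u + 1)^2*(u + 3)*(u + 3)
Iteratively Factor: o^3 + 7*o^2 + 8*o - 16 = (o + 4)*(o^2 + 3*o - 4) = (o - 1)*(o + 4)*(o + 4)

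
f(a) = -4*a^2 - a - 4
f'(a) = -8*a - 1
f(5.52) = -131.40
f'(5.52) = -45.16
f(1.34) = -12.52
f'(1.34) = -11.72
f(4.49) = -89.13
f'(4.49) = -36.92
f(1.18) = -10.75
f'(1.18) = -10.44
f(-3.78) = -57.37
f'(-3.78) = 29.24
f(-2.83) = -33.21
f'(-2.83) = 21.64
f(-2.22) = -21.49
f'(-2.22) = 16.76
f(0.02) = -4.02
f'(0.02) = -1.16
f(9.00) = -337.00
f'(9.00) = -73.00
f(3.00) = -43.00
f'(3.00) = -25.00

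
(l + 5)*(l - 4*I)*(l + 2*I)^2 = l^4 + 5*l^3 + 12*l^2 + 60*l + 16*I*l + 80*I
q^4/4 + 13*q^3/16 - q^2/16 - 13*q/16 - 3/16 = (q/4 + 1/4)*(q - 1)*(q + 1/4)*(q + 3)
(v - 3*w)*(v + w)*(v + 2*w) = v^3 - 7*v*w^2 - 6*w^3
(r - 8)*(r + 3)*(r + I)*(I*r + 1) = I*r^4 - 5*I*r^3 - 23*I*r^2 - 5*I*r - 24*I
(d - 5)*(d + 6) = d^2 + d - 30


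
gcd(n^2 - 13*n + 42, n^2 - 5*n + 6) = 1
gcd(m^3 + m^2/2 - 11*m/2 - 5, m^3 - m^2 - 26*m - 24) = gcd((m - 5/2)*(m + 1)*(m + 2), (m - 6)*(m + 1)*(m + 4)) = m + 1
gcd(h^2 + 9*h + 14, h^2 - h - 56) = h + 7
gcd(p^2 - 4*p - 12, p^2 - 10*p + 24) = p - 6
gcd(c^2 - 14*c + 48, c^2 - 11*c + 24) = c - 8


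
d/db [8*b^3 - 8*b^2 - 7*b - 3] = 24*b^2 - 16*b - 7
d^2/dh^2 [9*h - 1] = 0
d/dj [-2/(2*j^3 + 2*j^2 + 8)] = j*(3*j + 2)/(j^3 + j^2 + 4)^2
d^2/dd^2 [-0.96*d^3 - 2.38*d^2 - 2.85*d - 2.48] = -5.76*d - 4.76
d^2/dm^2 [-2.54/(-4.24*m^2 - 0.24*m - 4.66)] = (-91.326208*m^2 - 5.169408*m + 2.54*(8.48*m + 0.24)*(16.96*m + 0.48) - 100.372672)/(4.24*m^2 + 0.24*m + 4.66)^3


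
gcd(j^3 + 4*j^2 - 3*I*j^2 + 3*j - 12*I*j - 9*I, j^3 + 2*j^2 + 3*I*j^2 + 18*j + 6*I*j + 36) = j - 3*I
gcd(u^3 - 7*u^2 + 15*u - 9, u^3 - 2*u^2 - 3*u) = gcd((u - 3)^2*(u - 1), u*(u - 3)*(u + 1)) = u - 3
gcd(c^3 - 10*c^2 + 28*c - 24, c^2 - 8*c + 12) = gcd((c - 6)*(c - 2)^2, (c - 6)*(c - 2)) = c^2 - 8*c + 12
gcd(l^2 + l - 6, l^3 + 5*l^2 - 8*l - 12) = l - 2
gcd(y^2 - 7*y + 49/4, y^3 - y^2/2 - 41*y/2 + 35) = y - 7/2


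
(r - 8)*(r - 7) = r^2 - 15*r + 56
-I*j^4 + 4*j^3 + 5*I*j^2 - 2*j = j*(j + I)*(j + 2*I)*(-I*j + 1)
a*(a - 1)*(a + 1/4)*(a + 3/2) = a^4 + 3*a^3/4 - 11*a^2/8 - 3*a/8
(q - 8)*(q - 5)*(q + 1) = q^3 - 12*q^2 + 27*q + 40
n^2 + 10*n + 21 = (n + 3)*(n + 7)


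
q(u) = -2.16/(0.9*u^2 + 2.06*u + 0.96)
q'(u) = -2.16*(-1.8*u - 2.06)/(0.9*u^2 + 2.06*u + 0.96)^2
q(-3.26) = -0.57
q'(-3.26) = -0.57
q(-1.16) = 9.88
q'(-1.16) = -1.27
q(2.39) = -0.20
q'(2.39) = 0.11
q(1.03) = -0.54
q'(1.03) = 0.52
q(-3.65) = -0.40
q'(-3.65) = -0.33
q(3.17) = -0.13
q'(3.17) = 0.06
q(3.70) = -0.10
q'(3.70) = 0.04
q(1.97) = -0.25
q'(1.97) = 0.17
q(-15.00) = -0.01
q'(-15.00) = -0.00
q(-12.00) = -0.02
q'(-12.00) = -0.00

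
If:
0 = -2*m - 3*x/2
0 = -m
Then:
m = 0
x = 0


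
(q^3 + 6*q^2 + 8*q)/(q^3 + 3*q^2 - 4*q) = (q + 2)/(q - 1)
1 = 1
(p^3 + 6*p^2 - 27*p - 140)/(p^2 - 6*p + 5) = (p^2 + 11*p + 28)/(p - 1)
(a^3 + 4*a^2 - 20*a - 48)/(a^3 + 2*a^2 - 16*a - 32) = (a + 6)/(a + 4)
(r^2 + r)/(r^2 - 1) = r/(r - 1)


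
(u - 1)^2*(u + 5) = u^3 + 3*u^2 - 9*u + 5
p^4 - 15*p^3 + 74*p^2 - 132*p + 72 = (p - 6)^2*(p - 2)*(p - 1)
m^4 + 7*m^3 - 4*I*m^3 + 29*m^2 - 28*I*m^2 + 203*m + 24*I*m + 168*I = (m + 7)*(m - 8*I)*(m + I)*(m + 3*I)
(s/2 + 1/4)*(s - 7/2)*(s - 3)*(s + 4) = s^4/2 - s^3 - 67*s^2/8 + 137*s/8 + 21/2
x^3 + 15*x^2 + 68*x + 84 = (x + 2)*(x + 6)*(x + 7)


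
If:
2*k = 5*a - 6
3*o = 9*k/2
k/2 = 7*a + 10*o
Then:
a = 174/173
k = -84/173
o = -126/173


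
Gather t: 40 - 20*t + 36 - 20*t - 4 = 72 - 40*t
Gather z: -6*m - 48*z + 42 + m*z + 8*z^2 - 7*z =-6*m + 8*z^2 + z*(m - 55) + 42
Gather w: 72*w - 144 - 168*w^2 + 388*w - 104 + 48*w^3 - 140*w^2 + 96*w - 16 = 48*w^3 - 308*w^2 + 556*w - 264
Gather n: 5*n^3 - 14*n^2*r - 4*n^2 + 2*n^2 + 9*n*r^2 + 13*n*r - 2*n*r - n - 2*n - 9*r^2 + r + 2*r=5*n^3 + n^2*(-14*r - 2) + n*(9*r^2 + 11*r - 3) - 9*r^2 + 3*r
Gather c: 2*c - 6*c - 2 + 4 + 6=8 - 4*c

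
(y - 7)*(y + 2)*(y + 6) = y^3 + y^2 - 44*y - 84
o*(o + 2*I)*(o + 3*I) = o^3 + 5*I*o^2 - 6*o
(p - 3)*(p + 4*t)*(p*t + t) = p^3*t + 4*p^2*t^2 - 2*p^2*t - 8*p*t^2 - 3*p*t - 12*t^2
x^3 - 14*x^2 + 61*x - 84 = (x - 7)*(x - 4)*(x - 3)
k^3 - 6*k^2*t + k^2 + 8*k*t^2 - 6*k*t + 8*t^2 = (k + 1)*(k - 4*t)*(k - 2*t)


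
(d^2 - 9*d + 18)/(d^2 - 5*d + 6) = (d - 6)/(d - 2)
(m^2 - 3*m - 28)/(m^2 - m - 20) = (m - 7)/(m - 5)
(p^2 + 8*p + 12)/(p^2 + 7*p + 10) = (p + 6)/(p + 5)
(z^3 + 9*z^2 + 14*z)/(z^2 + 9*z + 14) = z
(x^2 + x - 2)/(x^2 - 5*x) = (x^2 + x - 2)/(x*(x - 5))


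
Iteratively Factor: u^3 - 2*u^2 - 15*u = (u + 3)*(u^2 - 5*u) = (u - 5)*(u + 3)*(u)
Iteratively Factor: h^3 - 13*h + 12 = (h + 4)*(h^2 - 4*h + 3) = (h - 3)*(h + 4)*(h - 1)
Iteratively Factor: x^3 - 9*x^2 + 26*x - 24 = (x - 3)*(x^2 - 6*x + 8) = (x - 3)*(x - 2)*(x - 4)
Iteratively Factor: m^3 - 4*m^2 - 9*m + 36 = (m + 3)*(m^2 - 7*m + 12) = (m - 3)*(m + 3)*(m - 4)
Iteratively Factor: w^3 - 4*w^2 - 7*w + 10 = (w - 5)*(w^2 + w - 2) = (w - 5)*(w - 1)*(w + 2)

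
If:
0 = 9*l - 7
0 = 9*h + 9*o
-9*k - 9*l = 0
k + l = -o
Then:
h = 0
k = -7/9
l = 7/9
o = 0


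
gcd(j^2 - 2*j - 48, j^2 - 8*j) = j - 8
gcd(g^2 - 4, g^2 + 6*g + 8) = g + 2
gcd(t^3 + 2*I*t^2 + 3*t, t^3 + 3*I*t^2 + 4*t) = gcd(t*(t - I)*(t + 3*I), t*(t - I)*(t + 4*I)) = t^2 - I*t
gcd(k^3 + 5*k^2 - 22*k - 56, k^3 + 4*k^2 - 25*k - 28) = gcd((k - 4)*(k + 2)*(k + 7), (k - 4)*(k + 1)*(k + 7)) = k^2 + 3*k - 28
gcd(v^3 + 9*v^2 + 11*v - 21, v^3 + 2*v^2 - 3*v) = v^2 + 2*v - 3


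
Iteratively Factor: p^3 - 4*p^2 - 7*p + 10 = (p - 1)*(p^2 - 3*p - 10) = (p - 1)*(p + 2)*(p - 5)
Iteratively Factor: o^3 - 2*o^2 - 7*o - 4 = (o + 1)*(o^2 - 3*o - 4) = (o - 4)*(o + 1)*(o + 1)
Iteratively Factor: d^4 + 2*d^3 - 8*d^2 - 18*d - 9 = (d + 3)*(d^3 - d^2 - 5*d - 3) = (d + 1)*(d + 3)*(d^2 - 2*d - 3) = (d - 3)*(d + 1)*(d + 3)*(d + 1)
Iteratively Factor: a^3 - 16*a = (a - 4)*(a^2 + 4*a) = a*(a - 4)*(a + 4)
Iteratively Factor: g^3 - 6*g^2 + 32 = (g - 4)*(g^2 - 2*g - 8) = (g - 4)^2*(g + 2)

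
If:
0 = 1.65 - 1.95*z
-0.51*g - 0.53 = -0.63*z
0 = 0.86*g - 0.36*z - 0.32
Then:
No Solution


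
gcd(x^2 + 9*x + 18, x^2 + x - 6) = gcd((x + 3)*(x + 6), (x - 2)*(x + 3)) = x + 3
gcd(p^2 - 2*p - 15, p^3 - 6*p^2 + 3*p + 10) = p - 5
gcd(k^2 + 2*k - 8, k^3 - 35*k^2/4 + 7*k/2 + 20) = k - 2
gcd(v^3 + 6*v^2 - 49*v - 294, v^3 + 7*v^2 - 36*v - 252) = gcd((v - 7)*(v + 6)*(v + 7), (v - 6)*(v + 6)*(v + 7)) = v^2 + 13*v + 42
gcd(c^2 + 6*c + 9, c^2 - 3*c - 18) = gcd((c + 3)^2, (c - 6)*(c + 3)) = c + 3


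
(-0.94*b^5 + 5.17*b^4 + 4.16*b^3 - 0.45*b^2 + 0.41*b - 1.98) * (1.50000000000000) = -1.41*b^5 + 7.755*b^4 + 6.24*b^3 - 0.675*b^2 + 0.615*b - 2.97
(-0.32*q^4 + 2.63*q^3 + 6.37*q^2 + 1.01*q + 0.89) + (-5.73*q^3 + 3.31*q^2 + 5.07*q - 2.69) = -0.32*q^4 - 3.1*q^3 + 9.68*q^2 + 6.08*q - 1.8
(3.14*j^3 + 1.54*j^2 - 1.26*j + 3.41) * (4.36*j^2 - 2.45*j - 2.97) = 13.6904*j^5 - 0.9786*j^4 - 18.5924*j^3 + 13.3808*j^2 - 4.6123*j - 10.1277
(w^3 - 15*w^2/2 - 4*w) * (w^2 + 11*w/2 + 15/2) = w^5 - 2*w^4 - 151*w^3/4 - 313*w^2/4 - 30*w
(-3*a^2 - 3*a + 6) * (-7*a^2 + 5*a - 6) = 21*a^4 + 6*a^3 - 39*a^2 + 48*a - 36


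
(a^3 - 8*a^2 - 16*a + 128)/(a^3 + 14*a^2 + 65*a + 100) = (a^2 - 12*a + 32)/(a^2 + 10*a + 25)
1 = 1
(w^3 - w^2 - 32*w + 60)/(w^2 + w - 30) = w - 2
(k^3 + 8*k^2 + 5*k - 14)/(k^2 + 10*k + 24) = (k^3 + 8*k^2 + 5*k - 14)/(k^2 + 10*k + 24)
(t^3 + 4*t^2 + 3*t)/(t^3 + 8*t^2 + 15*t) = (t + 1)/(t + 5)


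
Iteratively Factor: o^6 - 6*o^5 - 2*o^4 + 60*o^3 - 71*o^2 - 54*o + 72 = (o - 1)*(o^5 - 5*o^4 - 7*o^3 + 53*o^2 - 18*o - 72) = (o - 2)*(o - 1)*(o^4 - 3*o^3 - 13*o^2 + 27*o + 36) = (o - 3)*(o - 2)*(o - 1)*(o^3 - 13*o - 12) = (o - 3)*(o - 2)*(o - 1)*(o + 3)*(o^2 - 3*o - 4) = (o - 3)*(o - 2)*(o - 1)*(o + 1)*(o + 3)*(o - 4)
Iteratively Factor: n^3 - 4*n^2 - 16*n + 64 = (n - 4)*(n^2 - 16) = (n - 4)*(n + 4)*(n - 4)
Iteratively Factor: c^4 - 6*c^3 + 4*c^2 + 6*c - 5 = (c + 1)*(c^3 - 7*c^2 + 11*c - 5) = (c - 1)*(c + 1)*(c^2 - 6*c + 5) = (c - 1)^2*(c + 1)*(c - 5)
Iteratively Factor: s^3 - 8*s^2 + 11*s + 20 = (s - 5)*(s^2 - 3*s - 4) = (s - 5)*(s - 4)*(s + 1)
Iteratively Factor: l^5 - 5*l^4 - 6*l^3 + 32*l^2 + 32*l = (l + 2)*(l^4 - 7*l^3 + 8*l^2 + 16*l) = (l - 4)*(l + 2)*(l^3 - 3*l^2 - 4*l) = (l - 4)*(l + 1)*(l + 2)*(l^2 - 4*l) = l*(l - 4)*(l + 1)*(l + 2)*(l - 4)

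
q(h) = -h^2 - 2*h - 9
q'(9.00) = -20.00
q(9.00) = -108.00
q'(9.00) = -20.00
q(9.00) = -108.00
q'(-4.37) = 6.74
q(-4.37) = -19.36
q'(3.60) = -9.20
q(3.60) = -29.16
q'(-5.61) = 9.22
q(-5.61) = -29.25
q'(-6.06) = 10.12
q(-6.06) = -33.60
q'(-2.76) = 3.52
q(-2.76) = -11.10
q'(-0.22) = -1.56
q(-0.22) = -8.61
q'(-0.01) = -1.98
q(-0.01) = -8.98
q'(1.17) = -4.34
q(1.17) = -12.71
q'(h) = -2*h - 2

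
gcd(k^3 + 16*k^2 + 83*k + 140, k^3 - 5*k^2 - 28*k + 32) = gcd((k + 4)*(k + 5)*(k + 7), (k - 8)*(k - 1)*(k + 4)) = k + 4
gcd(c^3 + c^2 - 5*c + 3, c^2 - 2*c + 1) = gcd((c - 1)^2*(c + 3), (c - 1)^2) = c^2 - 2*c + 1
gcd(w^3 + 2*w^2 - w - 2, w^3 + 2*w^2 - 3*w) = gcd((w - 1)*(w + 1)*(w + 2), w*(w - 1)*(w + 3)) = w - 1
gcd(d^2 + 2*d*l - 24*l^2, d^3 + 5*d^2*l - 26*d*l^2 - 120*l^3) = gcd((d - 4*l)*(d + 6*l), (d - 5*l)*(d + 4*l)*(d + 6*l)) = d + 6*l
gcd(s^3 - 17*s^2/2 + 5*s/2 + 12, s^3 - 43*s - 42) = s + 1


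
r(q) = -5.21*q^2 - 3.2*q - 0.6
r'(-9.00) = 90.58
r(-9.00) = -393.81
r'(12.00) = -128.24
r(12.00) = -789.24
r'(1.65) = -20.39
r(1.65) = -20.06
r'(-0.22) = -0.91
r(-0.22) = -0.15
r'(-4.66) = 45.36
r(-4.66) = -98.83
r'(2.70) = -31.33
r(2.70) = -47.22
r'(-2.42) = 22.02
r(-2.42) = -23.37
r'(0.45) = -7.89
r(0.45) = -3.10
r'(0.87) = -12.27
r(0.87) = -7.33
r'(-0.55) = 2.53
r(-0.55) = -0.42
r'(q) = -10.42*q - 3.2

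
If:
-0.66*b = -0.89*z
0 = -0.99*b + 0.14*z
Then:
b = 0.00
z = 0.00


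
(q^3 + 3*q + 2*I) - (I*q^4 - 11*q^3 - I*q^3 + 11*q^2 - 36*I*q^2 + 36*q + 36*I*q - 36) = -I*q^4 + 12*q^3 + I*q^3 - 11*q^2 + 36*I*q^2 - 33*q - 36*I*q + 36 + 2*I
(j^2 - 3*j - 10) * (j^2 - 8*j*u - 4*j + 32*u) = j^4 - 8*j^3*u - 7*j^3 + 56*j^2*u + 2*j^2 - 16*j*u + 40*j - 320*u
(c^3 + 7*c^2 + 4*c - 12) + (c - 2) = c^3 + 7*c^2 + 5*c - 14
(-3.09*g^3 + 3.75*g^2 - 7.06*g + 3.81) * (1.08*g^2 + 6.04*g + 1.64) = -3.3372*g^5 - 14.6136*g^4 + 9.9576*g^3 - 32.3776*g^2 + 11.434*g + 6.2484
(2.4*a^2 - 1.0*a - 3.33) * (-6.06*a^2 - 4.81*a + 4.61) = -14.544*a^4 - 5.484*a^3 + 36.0538*a^2 + 11.4073*a - 15.3513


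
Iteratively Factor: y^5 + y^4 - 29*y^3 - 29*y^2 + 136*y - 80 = (y - 1)*(y^4 + 2*y^3 - 27*y^2 - 56*y + 80) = (y - 5)*(y - 1)*(y^3 + 7*y^2 + 8*y - 16) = (y - 5)*(y - 1)*(y + 4)*(y^2 + 3*y - 4) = (y - 5)*(y - 1)*(y + 4)^2*(y - 1)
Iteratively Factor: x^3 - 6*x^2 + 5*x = (x)*(x^2 - 6*x + 5) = x*(x - 1)*(x - 5)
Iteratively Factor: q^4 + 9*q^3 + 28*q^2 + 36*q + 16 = (q + 2)*(q^3 + 7*q^2 + 14*q + 8) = (q + 2)*(q + 4)*(q^2 + 3*q + 2) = (q + 1)*(q + 2)*(q + 4)*(q + 2)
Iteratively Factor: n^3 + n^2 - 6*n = (n - 2)*(n^2 + 3*n) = n*(n - 2)*(n + 3)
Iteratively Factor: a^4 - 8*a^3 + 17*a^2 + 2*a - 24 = (a + 1)*(a^3 - 9*a^2 + 26*a - 24) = (a - 4)*(a + 1)*(a^2 - 5*a + 6) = (a - 4)*(a - 3)*(a + 1)*(a - 2)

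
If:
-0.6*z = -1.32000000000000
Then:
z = 2.20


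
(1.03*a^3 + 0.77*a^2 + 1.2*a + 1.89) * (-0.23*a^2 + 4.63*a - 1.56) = -0.2369*a^5 + 4.5918*a^4 + 1.6823*a^3 + 3.9201*a^2 + 6.8787*a - 2.9484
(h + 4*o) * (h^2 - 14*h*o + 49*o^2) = h^3 - 10*h^2*o - 7*h*o^2 + 196*o^3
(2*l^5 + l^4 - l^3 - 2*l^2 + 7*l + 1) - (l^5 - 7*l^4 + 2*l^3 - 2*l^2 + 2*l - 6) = l^5 + 8*l^4 - 3*l^3 + 5*l + 7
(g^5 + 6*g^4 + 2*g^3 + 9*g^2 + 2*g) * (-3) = -3*g^5 - 18*g^4 - 6*g^3 - 27*g^2 - 6*g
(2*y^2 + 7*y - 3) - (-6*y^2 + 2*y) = 8*y^2 + 5*y - 3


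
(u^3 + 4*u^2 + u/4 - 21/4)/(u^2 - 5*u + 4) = (u^2 + 5*u + 21/4)/(u - 4)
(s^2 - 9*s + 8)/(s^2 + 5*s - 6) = (s - 8)/(s + 6)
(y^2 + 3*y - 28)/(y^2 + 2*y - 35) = (y - 4)/(y - 5)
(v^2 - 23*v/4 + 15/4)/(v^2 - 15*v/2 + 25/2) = (4*v - 3)/(2*(2*v - 5))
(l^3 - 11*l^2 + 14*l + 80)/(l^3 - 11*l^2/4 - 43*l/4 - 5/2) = 4*(l - 8)/(4*l + 1)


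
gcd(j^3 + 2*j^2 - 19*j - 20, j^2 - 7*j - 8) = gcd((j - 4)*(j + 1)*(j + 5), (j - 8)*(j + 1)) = j + 1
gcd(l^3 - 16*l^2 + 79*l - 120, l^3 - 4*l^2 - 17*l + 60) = l^2 - 8*l + 15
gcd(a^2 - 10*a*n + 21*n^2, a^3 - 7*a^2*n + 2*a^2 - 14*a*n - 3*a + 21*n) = a - 7*n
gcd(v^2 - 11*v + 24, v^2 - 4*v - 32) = v - 8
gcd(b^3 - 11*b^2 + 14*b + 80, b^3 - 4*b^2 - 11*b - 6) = 1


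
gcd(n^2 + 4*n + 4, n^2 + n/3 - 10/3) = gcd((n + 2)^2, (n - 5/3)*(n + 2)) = n + 2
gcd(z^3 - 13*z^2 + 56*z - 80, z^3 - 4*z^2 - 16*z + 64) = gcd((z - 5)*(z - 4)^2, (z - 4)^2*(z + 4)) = z^2 - 8*z + 16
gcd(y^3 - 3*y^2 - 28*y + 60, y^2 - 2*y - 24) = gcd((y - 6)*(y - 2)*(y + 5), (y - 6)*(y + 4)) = y - 6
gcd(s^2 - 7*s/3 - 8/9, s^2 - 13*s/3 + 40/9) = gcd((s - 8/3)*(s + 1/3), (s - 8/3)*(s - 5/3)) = s - 8/3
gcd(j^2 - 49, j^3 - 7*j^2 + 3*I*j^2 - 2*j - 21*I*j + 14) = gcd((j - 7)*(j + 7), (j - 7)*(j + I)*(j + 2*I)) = j - 7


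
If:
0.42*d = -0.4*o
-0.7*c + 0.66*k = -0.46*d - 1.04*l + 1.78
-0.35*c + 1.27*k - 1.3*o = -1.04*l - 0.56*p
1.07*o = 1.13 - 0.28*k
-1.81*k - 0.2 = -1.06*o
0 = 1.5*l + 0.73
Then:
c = -3.44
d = -0.90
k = 0.44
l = -0.49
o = 0.94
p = -0.06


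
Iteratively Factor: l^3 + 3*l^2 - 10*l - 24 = (l + 2)*(l^2 + l - 12) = (l - 3)*(l + 2)*(l + 4)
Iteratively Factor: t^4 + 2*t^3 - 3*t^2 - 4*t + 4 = (t - 1)*(t^3 + 3*t^2 - 4) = (t - 1)*(t + 2)*(t^2 + t - 2) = (t - 1)*(t + 2)^2*(t - 1)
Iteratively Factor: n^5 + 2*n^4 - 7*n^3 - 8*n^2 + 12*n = (n - 1)*(n^4 + 3*n^3 - 4*n^2 - 12*n) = (n - 1)*(n + 3)*(n^3 - 4*n) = (n - 2)*(n - 1)*(n + 3)*(n^2 + 2*n) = n*(n - 2)*(n - 1)*(n + 3)*(n + 2)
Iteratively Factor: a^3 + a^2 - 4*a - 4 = (a - 2)*(a^2 + 3*a + 2) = (a - 2)*(a + 2)*(a + 1)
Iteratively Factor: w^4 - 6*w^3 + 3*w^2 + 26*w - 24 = (w - 1)*(w^3 - 5*w^2 - 2*w + 24) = (w - 3)*(w - 1)*(w^2 - 2*w - 8) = (w - 4)*(w - 3)*(w - 1)*(w + 2)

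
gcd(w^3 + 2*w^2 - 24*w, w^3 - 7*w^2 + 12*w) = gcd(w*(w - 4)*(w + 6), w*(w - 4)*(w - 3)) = w^2 - 4*w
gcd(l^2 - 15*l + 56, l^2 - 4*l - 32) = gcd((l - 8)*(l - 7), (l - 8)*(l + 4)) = l - 8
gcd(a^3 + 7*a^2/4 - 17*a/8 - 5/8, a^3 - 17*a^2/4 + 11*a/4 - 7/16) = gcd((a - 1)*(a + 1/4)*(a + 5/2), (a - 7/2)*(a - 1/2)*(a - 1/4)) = 1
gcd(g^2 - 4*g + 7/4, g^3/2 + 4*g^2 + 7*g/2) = 1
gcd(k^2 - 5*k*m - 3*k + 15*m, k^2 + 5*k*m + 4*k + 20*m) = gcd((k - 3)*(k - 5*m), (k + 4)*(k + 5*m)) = 1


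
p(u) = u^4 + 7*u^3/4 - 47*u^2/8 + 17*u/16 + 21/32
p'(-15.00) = -12141.44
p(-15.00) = 43381.59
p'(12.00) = 7528.06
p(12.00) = 22927.41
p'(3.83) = 257.80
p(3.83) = 232.04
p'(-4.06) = -132.39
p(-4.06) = 54.09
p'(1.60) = 12.09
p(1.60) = 1.04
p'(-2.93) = -20.05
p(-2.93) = -23.21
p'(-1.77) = 16.13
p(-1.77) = -19.52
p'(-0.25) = 4.27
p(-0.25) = 0.00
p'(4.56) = 435.92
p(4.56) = 481.65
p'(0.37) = -2.36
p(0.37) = 0.35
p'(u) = 4*u^3 + 21*u^2/4 - 47*u/4 + 17/16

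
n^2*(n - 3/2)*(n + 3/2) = n^4 - 9*n^2/4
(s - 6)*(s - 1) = s^2 - 7*s + 6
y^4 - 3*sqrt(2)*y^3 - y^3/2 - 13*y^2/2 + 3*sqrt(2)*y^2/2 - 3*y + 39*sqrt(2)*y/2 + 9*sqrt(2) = (y - 3)*(y - 3*sqrt(2))*(sqrt(2)*y/2 + sqrt(2))*(sqrt(2)*y + sqrt(2)/2)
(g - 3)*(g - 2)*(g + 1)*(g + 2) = g^4 - 2*g^3 - 7*g^2 + 8*g + 12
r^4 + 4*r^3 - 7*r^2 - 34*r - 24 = (r - 3)*(r + 1)*(r + 2)*(r + 4)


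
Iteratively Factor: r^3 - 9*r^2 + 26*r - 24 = (r - 4)*(r^2 - 5*r + 6) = (r - 4)*(r - 3)*(r - 2)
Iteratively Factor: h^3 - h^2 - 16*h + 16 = (h - 4)*(h^2 + 3*h - 4) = (h - 4)*(h + 4)*(h - 1)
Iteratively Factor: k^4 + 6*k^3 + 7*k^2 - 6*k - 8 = (k + 2)*(k^3 + 4*k^2 - k - 4) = (k - 1)*(k + 2)*(k^2 + 5*k + 4) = (k - 1)*(k + 1)*(k + 2)*(k + 4)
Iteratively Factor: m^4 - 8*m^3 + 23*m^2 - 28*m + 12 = (m - 3)*(m^3 - 5*m^2 + 8*m - 4) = (m - 3)*(m - 2)*(m^2 - 3*m + 2) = (m - 3)*(m - 2)^2*(m - 1)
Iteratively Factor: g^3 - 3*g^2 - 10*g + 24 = (g - 4)*(g^2 + g - 6) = (g - 4)*(g - 2)*(g + 3)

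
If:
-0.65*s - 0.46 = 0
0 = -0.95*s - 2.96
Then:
No Solution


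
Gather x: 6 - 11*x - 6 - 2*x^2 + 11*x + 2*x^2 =0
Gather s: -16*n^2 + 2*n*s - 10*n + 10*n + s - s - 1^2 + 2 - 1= -16*n^2 + 2*n*s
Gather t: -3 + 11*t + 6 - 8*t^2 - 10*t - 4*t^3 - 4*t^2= -4*t^3 - 12*t^2 + t + 3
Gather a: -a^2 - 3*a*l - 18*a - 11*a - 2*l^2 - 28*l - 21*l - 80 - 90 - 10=-a^2 + a*(-3*l - 29) - 2*l^2 - 49*l - 180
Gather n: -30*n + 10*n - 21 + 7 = -20*n - 14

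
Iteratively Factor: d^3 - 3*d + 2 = (d - 1)*(d^2 + d - 2) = (d - 1)^2*(d + 2)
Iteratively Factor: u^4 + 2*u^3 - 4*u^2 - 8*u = (u + 2)*(u^3 - 4*u) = (u - 2)*(u + 2)*(u^2 + 2*u) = (u - 2)*(u + 2)^2*(u)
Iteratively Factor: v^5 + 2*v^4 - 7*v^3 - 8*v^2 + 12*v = (v - 2)*(v^4 + 4*v^3 + v^2 - 6*v) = (v - 2)*(v + 3)*(v^3 + v^2 - 2*v) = v*(v - 2)*(v + 3)*(v^2 + v - 2) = v*(v - 2)*(v - 1)*(v + 3)*(v + 2)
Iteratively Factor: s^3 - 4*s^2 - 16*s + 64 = (s - 4)*(s^2 - 16) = (s - 4)^2*(s + 4)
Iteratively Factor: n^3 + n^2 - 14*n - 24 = (n + 3)*(n^2 - 2*n - 8) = (n + 2)*(n + 3)*(n - 4)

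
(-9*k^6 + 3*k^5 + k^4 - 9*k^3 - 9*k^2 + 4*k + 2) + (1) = -9*k^6 + 3*k^5 + k^4 - 9*k^3 - 9*k^2 + 4*k + 3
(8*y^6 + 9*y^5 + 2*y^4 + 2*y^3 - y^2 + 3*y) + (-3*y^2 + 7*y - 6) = 8*y^6 + 9*y^5 + 2*y^4 + 2*y^3 - 4*y^2 + 10*y - 6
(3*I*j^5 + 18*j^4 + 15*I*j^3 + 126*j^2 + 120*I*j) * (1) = 3*I*j^5 + 18*j^4 + 15*I*j^3 + 126*j^2 + 120*I*j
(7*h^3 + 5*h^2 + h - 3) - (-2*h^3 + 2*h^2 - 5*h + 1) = 9*h^3 + 3*h^2 + 6*h - 4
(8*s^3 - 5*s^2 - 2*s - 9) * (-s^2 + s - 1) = -8*s^5 + 13*s^4 - 11*s^3 + 12*s^2 - 7*s + 9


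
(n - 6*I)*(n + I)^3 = n^4 - 3*I*n^3 + 15*n^2 + 17*I*n - 6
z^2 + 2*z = z*(z + 2)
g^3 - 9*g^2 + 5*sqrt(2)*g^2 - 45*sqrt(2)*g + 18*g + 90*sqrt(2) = (g - 6)*(g - 3)*(g + 5*sqrt(2))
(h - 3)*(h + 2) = h^2 - h - 6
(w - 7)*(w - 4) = w^2 - 11*w + 28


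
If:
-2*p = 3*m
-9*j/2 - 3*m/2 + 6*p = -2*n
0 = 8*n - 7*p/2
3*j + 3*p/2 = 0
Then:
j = 0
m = 0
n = 0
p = 0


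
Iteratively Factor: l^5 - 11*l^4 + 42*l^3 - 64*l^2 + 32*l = (l - 2)*(l^4 - 9*l^3 + 24*l^2 - 16*l) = (l - 2)*(l - 1)*(l^3 - 8*l^2 + 16*l) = (l - 4)*(l - 2)*(l - 1)*(l^2 - 4*l) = (l - 4)^2*(l - 2)*(l - 1)*(l)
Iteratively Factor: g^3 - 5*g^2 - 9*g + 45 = (g - 5)*(g^2 - 9) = (g - 5)*(g - 3)*(g + 3)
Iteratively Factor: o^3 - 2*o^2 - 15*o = (o + 3)*(o^2 - 5*o) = o*(o + 3)*(o - 5)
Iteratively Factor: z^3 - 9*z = (z + 3)*(z^2 - 3*z) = z*(z + 3)*(z - 3)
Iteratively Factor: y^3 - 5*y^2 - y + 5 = (y + 1)*(y^2 - 6*y + 5) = (y - 5)*(y + 1)*(y - 1)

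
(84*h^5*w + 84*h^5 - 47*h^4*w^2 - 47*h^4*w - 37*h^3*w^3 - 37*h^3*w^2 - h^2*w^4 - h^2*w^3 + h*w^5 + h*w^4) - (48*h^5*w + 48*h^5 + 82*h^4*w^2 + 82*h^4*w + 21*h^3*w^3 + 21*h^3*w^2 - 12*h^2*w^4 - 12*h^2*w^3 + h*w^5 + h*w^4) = 36*h^5*w + 36*h^5 - 129*h^4*w^2 - 129*h^4*w - 58*h^3*w^3 - 58*h^3*w^2 + 11*h^2*w^4 + 11*h^2*w^3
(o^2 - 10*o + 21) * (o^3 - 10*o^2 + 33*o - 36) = o^5 - 20*o^4 + 154*o^3 - 576*o^2 + 1053*o - 756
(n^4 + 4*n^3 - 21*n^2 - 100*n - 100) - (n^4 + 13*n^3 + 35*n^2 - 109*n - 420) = -9*n^3 - 56*n^2 + 9*n + 320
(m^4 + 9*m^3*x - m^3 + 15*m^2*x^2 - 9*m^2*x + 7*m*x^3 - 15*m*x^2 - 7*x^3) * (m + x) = m^5 + 10*m^4*x - m^4 + 24*m^3*x^2 - 10*m^3*x + 22*m^2*x^3 - 24*m^2*x^2 + 7*m*x^4 - 22*m*x^3 - 7*x^4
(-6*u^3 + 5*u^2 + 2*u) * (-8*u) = 48*u^4 - 40*u^3 - 16*u^2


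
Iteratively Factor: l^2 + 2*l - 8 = (l + 4)*(l - 2)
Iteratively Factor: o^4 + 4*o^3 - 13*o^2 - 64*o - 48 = (o - 4)*(o^3 + 8*o^2 + 19*o + 12) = (o - 4)*(o + 3)*(o^2 + 5*o + 4) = (o - 4)*(o + 1)*(o + 3)*(o + 4)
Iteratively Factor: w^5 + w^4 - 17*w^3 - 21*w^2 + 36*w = (w + 3)*(w^4 - 2*w^3 - 11*w^2 + 12*w) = (w + 3)^2*(w^3 - 5*w^2 + 4*w) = w*(w + 3)^2*(w^2 - 5*w + 4) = w*(w - 4)*(w + 3)^2*(w - 1)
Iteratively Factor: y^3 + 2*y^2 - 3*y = (y + 3)*(y^2 - y) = y*(y + 3)*(y - 1)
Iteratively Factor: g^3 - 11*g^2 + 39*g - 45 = (g - 5)*(g^2 - 6*g + 9) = (g - 5)*(g - 3)*(g - 3)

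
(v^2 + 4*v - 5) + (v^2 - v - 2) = 2*v^2 + 3*v - 7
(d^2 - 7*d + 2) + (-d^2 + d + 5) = 7 - 6*d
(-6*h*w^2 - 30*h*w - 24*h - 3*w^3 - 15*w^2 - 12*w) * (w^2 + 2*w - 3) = -6*h*w^4 - 42*h*w^3 - 66*h*w^2 + 42*h*w + 72*h - 3*w^5 - 21*w^4 - 33*w^3 + 21*w^2 + 36*w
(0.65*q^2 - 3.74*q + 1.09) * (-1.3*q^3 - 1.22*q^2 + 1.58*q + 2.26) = -0.845*q^5 + 4.069*q^4 + 4.1728*q^3 - 5.77*q^2 - 6.7302*q + 2.4634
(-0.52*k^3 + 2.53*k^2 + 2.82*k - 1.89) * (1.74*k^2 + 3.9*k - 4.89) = -0.9048*k^5 + 2.3742*k^4 + 17.3166*k^3 - 4.6623*k^2 - 21.1608*k + 9.2421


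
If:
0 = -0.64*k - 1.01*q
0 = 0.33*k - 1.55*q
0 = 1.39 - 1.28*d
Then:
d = 1.09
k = 0.00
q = 0.00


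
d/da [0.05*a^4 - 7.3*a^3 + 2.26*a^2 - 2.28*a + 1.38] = 0.2*a^3 - 21.9*a^2 + 4.52*a - 2.28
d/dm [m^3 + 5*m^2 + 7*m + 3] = 3*m^2 + 10*m + 7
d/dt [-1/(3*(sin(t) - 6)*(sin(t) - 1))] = (2*sin(t) - 7)*cos(t)/(3*(sin(t) - 6)^2*(sin(t) - 1)^2)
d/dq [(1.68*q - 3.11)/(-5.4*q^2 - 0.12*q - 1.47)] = (9.072*q^2 - 33.588*q - 2.8428)/(29.16*q^4 + 1.296*q^3 + 15.8904*q^2 + 0.3528*q + 2.1609)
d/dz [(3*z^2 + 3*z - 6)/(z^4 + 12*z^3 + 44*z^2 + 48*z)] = 3*(-2*z^3 - 7*z^2 + 20*z + 24)/(z^2*(z^4 + 20*z^3 + 148*z^2 + 480*z + 576))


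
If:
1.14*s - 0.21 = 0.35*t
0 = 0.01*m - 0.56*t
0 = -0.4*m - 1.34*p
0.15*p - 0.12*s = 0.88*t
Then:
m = -0.36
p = 0.11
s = 0.18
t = -0.01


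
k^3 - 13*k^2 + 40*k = k*(k - 8)*(k - 5)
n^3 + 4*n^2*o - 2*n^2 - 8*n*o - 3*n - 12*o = (n - 3)*(n + 1)*(n + 4*o)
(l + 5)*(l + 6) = l^2 + 11*l + 30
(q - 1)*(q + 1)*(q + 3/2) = q^3 + 3*q^2/2 - q - 3/2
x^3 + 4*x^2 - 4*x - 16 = (x - 2)*(x + 2)*(x + 4)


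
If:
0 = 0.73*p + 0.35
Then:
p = -0.48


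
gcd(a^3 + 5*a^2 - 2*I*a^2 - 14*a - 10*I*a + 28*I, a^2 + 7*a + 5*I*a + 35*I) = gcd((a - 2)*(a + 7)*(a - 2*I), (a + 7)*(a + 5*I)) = a + 7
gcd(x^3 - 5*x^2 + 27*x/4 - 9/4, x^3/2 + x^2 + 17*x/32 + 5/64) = 1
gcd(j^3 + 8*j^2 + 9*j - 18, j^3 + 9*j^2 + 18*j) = j^2 + 9*j + 18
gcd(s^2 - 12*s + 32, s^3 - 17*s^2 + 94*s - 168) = s - 4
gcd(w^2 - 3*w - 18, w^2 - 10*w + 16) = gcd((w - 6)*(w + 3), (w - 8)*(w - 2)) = 1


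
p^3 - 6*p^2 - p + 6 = (p - 6)*(p - 1)*(p + 1)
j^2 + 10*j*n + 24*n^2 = (j + 4*n)*(j + 6*n)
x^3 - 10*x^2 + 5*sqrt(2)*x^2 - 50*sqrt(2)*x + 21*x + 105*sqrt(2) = (x - 7)*(x - 3)*(x + 5*sqrt(2))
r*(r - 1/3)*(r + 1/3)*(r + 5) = r^4 + 5*r^3 - r^2/9 - 5*r/9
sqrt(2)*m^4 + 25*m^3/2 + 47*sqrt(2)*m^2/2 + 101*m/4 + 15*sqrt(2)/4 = (m + sqrt(2)/2)*(m + 5*sqrt(2)/2)*(m + 3*sqrt(2))*(sqrt(2)*m + 1/2)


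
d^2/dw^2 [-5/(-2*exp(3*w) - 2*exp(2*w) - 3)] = 10*(4*(3*exp(w) + 2)^2*exp(2*w) - (9*exp(w) + 4)*(2*exp(3*w) + 2*exp(2*w) + 3))*exp(2*w)/(2*exp(3*w) + 2*exp(2*w) + 3)^3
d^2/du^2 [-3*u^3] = -18*u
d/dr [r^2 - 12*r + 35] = 2*r - 12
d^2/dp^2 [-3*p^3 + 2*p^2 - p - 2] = 4 - 18*p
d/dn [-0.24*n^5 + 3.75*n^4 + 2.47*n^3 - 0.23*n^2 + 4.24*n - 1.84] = -1.2*n^4 + 15.0*n^3 + 7.41*n^2 - 0.46*n + 4.24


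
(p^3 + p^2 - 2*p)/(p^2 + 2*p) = p - 1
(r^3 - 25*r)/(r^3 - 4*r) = (r^2 - 25)/(r^2 - 4)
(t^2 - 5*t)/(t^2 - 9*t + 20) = t/(t - 4)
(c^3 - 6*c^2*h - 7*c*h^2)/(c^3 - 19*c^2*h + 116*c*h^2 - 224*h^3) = c*(c + h)/(c^2 - 12*c*h + 32*h^2)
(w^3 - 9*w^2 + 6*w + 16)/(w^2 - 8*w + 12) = (w^2 - 7*w - 8)/(w - 6)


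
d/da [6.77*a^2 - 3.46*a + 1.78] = 13.54*a - 3.46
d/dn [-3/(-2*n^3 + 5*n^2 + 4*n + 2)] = 6*(-3*n^2 + 5*n + 2)/(-2*n^3 + 5*n^2 + 4*n + 2)^2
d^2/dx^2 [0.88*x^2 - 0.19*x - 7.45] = 1.76000000000000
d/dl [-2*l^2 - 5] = -4*l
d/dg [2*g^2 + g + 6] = 4*g + 1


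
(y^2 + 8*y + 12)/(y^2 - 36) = (y + 2)/(y - 6)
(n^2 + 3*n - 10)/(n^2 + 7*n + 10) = (n - 2)/(n + 2)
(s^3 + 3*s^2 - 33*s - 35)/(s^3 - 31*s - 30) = (s^2 + 2*s - 35)/(s^2 - s - 30)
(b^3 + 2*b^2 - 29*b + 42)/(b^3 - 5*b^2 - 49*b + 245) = (b^2 - 5*b + 6)/(b^2 - 12*b + 35)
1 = 1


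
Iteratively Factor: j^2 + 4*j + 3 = (j + 1)*(j + 3)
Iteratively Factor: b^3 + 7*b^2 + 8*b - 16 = (b + 4)*(b^2 + 3*b - 4) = (b + 4)^2*(b - 1)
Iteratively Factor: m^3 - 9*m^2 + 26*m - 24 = (m - 2)*(m^2 - 7*m + 12) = (m - 4)*(m - 2)*(m - 3)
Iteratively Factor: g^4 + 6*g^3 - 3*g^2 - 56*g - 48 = (g + 1)*(g^3 + 5*g^2 - 8*g - 48) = (g - 3)*(g + 1)*(g^2 + 8*g + 16) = (g - 3)*(g + 1)*(g + 4)*(g + 4)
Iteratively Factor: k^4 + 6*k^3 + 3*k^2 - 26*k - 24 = (k + 3)*(k^3 + 3*k^2 - 6*k - 8) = (k + 3)*(k + 4)*(k^2 - k - 2) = (k + 1)*(k + 3)*(k + 4)*(k - 2)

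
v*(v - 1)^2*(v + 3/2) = v^4 - v^3/2 - 2*v^2 + 3*v/2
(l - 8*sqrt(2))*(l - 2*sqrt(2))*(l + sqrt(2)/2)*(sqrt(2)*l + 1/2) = sqrt(2)*l^4 - 37*l^3/2 + 69*sqrt(2)*l^2/4 + 43*l + 8*sqrt(2)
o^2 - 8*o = o*(o - 8)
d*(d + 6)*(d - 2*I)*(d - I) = d^4 + 6*d^3 - 3*I*d^3 - 2*d^2 - 18*I*d^2 - 12*d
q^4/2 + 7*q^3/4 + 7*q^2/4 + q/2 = q*(q/2 + 1/2)*(q + 1/2)*(q + 2)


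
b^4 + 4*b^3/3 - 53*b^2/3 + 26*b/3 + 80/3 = (b - 8/3)*(b - 2)*(b + 1)*(b + 5)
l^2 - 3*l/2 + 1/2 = (l - 1)*(l - 1/2)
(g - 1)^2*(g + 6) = g^3 + 4*g^2 - 11*g + 6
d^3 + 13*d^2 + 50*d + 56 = (d + 2)*(d + 4)*(d + 7)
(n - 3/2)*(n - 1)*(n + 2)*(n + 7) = n^4 + 13*n^3/2 - 7*n^2 - 43*n/2 + 21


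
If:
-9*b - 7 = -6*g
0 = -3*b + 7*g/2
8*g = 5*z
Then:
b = -49/27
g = -14/9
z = -112/45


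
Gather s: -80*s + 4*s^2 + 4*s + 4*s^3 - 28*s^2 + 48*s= 4*s^3 - 24*s^2 - 28*s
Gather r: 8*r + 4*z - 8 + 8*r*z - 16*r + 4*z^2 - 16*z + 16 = r*(8*z - 8) + 4*z^2 - 12*z + 8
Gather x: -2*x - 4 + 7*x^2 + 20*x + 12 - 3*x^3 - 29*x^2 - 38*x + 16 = -3*x^3 - 22*x^2 - 20*x + 24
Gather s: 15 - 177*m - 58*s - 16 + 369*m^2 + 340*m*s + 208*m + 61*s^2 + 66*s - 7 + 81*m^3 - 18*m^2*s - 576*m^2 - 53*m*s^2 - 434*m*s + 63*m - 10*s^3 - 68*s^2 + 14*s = 81*m^3 - 207*m^2 + 94*m - 10*s^3 + s^2*(-53*m - 7) + s*(-18*m^2 - 94*m + 22) - 8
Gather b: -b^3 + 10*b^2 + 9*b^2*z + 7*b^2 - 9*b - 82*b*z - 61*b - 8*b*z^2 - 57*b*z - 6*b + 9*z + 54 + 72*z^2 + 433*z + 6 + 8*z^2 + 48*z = -b^3 + b^2*(9*z + 17) + b*(-8*z^2 - 139*z - 76) + 80*z^2 + 490*z + 60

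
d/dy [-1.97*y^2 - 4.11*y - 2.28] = -3.94*y - 4.11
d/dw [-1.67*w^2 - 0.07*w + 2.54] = -3.34*w - 0.07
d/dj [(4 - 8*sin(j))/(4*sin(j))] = -cos(j)/sin(j)^2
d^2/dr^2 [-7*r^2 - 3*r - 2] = -14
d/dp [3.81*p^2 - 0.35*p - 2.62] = 7.62*p - 0.35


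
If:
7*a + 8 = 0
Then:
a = -8/7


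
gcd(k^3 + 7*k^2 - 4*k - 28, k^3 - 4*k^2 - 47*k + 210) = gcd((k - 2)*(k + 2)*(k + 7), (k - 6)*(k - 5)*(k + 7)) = k + 7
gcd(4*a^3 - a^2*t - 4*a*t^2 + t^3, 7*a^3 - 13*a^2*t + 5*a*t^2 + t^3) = -a + t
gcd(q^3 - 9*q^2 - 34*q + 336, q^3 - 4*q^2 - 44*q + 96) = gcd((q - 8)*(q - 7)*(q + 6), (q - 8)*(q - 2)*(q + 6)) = q^2 - 2*q - 48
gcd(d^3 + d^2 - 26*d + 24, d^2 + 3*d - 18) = d + 6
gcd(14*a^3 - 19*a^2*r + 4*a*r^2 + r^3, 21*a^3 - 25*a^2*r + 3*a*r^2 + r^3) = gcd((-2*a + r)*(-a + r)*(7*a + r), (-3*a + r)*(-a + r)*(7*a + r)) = -7*a^2 + 6*a*r + r^2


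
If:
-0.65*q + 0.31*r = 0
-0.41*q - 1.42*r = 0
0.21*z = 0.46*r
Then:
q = 0.00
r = 0.00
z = 0.00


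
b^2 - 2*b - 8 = (b - 4)*(b + 2)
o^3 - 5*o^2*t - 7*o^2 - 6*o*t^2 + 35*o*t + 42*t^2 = (o - 7)*(o - 6*t)*(o + t)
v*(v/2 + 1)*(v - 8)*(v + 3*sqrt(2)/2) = v^4/2 - 3*v^3 + 3*sqrt(2)*v^3/4 - 8*v^2 - 9*sqrt(2)*v^2/2 - 12*sqrt(2)*v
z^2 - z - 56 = (z - 8)*(z + 7)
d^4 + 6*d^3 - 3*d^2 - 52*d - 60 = (d - 3)*(d + 2)^2*(d + 5)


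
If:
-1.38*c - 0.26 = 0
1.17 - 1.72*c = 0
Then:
No Solution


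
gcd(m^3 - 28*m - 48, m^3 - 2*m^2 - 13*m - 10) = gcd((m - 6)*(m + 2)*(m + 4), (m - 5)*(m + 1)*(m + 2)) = m + 2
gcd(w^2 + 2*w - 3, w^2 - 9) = w + 3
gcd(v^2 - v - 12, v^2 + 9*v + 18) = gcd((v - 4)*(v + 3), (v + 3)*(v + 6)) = v + 3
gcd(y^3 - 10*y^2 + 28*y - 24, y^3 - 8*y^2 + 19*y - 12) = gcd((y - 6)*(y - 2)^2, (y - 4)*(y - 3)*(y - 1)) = 1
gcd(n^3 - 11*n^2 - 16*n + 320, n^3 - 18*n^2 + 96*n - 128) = n^2 - 16*n + 64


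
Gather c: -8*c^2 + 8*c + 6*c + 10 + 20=-8*c^2 + 14*c + 30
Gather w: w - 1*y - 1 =w - y - 1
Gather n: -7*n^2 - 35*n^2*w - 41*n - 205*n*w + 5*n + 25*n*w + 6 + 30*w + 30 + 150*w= n^2*(-35*w - 7) + n*(-180*w - 36) + 180*w + 36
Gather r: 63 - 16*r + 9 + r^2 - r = r^2 - 17*r + 72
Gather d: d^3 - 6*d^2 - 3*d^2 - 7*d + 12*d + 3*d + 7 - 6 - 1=d^3 - 9*d^2 + 8*d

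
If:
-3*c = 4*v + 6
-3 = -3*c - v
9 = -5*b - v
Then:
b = -6/5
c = 2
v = -3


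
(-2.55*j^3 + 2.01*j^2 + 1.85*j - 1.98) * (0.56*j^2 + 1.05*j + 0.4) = -1.428*j^5 - 1.5519*j^4 + 2.1265*j^3 + 1.6377*j^2 - 1.339*j - 0.792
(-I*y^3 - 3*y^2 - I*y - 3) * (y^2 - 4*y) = -I*y^5 - 3*y^4 + 4*I*y^4 + 12*y^3 - I*y^3 - 3*y^2 + 4*I*y^2 + 12*y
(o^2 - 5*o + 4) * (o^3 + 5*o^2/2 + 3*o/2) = o^5 - 5*o^4/2 - 7*o^3 + 5*o^2/2 + 6*o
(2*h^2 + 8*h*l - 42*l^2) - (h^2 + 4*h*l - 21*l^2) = h^2 + 4*h*l - 21*l^2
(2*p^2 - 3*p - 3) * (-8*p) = -16*p^3 + 24*p^2 + 24*p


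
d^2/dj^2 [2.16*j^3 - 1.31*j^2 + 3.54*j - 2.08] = 12.96*j - 2.62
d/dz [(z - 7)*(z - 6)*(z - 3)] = 3*z^2 - 32*z + 81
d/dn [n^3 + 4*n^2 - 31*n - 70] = 3*n^2 + 8*n - 31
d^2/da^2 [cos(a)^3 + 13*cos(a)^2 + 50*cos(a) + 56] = -203*cos(a)/4 - 26*cos(2*a) - 9*cos(3*a)/4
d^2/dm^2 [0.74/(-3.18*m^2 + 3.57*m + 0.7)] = (-14.966352*m^2 + 16.801848*m + 0.74*(6.36*m - 3.57)*(12.72*m - 7.14) + 3.29448)/(-3.18*m^2 + 3.57*m + 0.7)^3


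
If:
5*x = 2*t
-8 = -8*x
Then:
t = 5/2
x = 1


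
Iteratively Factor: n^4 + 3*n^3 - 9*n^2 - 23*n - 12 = (n + 4)*(n^3 - n^2 - 5*n - 3) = (n + 1)*(n + 4)*(n^2 - 2*n - 3) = (n - 3)*(n + 1)*(n + 4)*(n + 1)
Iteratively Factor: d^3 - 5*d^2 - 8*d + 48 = (d - 4)*(d^2 - d - 12) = (d - 4)^2*(d + 3)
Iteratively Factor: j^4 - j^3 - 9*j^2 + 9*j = (j + 3)*(j^3 - 4*j^2 + 3*j) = (j - 3)*(j + 3)*(j^2 - j) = j*(j - 3)*(j + 3)*(j - 1)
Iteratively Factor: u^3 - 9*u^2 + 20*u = (u - 5)*(u^2 - 4*u) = u*(u - 5)*(u - 4)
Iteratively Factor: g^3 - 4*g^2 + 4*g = (g)*(g^2 - 4*g + 4) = g*(g - 2)*(g - 2)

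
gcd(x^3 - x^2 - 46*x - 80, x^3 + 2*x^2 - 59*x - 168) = x - 8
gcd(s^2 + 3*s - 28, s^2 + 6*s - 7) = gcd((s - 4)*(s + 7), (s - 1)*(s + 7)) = s + 7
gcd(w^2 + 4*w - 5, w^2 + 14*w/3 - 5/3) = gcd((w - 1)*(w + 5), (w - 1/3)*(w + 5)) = w + 5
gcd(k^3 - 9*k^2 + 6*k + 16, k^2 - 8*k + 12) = k - 2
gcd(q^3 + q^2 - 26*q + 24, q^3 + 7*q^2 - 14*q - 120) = q^2 + 2*q - 24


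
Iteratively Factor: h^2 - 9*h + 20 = (h - 4)*(h - 5)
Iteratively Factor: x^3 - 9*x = (x)*(x^2 - 9) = x*(x - 3)*(x + 3)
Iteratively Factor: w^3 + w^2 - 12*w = (w)*(w^2 + w - 12) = w*(w - 3)*(w + 4)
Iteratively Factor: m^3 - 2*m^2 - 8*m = (m - 4)*(m^2 + 2*m) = (m - 4)*(m + 2)*(m)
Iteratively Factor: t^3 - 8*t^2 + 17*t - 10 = (t - 2)*(t^2 - 6*t + 5) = (t - 2)*(t - 1)*(t - 5)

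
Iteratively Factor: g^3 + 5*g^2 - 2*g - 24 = (g + 3)*(g^2 + 2*g - 8) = (g - 2)*(g + 3)*(g + 4)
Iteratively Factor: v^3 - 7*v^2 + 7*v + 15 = (v - 5)*(v^2 - 2*v - 3) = (v - 5)*(v + 1)*(v - 3)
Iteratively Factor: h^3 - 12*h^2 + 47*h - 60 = (h - 5)*(h^2 - 7*h + 12) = (h - 5)*(h - 3)*(h - 4)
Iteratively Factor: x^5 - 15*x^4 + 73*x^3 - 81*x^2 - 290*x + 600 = (x - 3)*(x^4 - 12*x^3 + 37*x^2 + 30*x - 200) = (x - 5)*(x - 3)*(x^3 - 7*x^2 + 2*x + 40) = (x - 5)^2*(x - 3)*(x^2 - 2*x - 8) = (x - 5)^2*(x - 3)*(x + 2)*(x - 4)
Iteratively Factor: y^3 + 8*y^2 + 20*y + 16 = (y + 2)*(y^2 + 6*y + 8) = (y + 2)*(y + 4)*(y + 2)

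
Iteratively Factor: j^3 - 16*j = (j - 4)*(j^2 + 4*j) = j*(j - 4)*(j + 4)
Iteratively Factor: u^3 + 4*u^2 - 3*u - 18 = (u - 2)*(u^2 + 6*u + 9) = (u - 2)*(u + 3)*(u + 3)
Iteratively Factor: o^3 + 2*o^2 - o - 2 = (o + 2)*(o^2 - 1) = (o - 1)*(o + 2)*(o + 1)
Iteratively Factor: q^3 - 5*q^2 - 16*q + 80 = (q - 4)*(q^2 - q - 20) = (q - 4)*(q + 4)*(q - 5)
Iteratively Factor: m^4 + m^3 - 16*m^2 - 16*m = (m)*(m^3 + m^2 - 16*m - 16) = m*(m + 4)*(m^2 - 3*m - 4) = m*(m + 1)*(m + 4)*(m - 4)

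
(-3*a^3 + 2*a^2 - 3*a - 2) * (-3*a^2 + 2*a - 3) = 9*a^5 - 12*a^4 + 22*a^3 - 6*a^2 + 5*a + 6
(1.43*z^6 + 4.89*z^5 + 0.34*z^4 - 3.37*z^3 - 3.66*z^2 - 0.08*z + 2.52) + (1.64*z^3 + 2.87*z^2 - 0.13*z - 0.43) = 1.43*z^6 + 4.89*z^5 + 0.34*z^4 - 1.73*z^3 - 0.79*z^2 - 0.21*z + 2.09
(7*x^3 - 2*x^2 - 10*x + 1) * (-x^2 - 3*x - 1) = -7*x^5 - 19*x^4 + 9*x^3 + 31*x^2 + 7*x - 1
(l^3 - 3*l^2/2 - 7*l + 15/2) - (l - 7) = l^3 - 3*l^2/2 - 8*l + 29/2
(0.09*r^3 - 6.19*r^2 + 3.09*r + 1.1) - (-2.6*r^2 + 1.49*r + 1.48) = 0.09*r^3 - 3.59*r^2 + 1.6*r - 0.38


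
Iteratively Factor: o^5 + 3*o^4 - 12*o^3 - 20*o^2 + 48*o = (o - 2)*(o^4 + 5*o^3 - 2*o^2 - 24*o) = (o - 2)*(o + 3)*(o^3 + 2*o^2 - 8*o) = (o - 2)^2*(o + 3)*(o^2 + 4*o) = (o - 2)^2*(o + 3)*(o + 4)*(o)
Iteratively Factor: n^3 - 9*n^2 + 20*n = (n - 5)*(n^2 - 4*n) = n*(n - 5)*(n - 4)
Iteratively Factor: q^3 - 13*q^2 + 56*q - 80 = (q - 5)*(q^2 - 8*q + 16) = (q - 5)*(q - 4)*(q - 4)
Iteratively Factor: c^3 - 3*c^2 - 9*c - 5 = (c + 1)*(c^2 - 4*c - 5) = (c - 5)*(c + 1)*(c + 1)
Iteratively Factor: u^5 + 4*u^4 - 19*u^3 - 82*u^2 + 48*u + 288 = (u - 4)*(u^4 + 8*u^3 + 13*u^2 - 30*u - 72) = (u - 4)*(u + 3)*(u^3 + 5*u^2 - 2*u - 24) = (u - 4)*(u + 3)*(u + 4)*(u^2 + u - 6) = (u - 4)*(u + 3)^2*(u + 4)*(u - 2)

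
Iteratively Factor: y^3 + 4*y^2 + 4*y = (y)*(y^2 + 4*y + 4) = y*(y + 2)*(y + 2)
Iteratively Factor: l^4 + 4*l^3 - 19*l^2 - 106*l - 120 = (l + 2)*(l^3 + 2*l^2 - 23*l - 60) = (l + 2)*(l + 4)*(l^2 - 2*l - 15) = (l + 2)*(l + 3)*(l + 4)*(l - 5)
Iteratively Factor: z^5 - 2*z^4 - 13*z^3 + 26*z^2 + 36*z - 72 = (z - 2)*(z^4 - 13*z^2 + 36) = (z - 2)^2*(z^3 + 2*z^2 - 9*z - 18) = (z - 2)^2*(z + 3)*(z^2 - z - 6) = (z - 3)*(z - 2)^2*(z + 3)*(z + 2)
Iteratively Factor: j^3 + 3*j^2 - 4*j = (j + 4)*(j^2 - j) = (j - 1)*(j + 4)*(j)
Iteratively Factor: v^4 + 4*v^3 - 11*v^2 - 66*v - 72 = (v + 2)*(v^3 + 2*v^2 - 15*v - 36) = (v + 2)*(v + 3)*(v^2 - v - 12) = (v + 2)*(v + 3)^2*(v - 4)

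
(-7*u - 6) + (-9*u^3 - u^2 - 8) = -9*u^3 - u^2 - 7*u - 14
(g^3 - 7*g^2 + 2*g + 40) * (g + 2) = g^4 - 5*g^3 - 12*g^2 + 44*g + 80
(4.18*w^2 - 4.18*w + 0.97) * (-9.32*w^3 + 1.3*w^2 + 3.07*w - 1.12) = -38.9576*w^5 + 44.3916*w^4 - 1.6418*w^3 - 16.2532*w^2 + 7.6595*w - 1.0864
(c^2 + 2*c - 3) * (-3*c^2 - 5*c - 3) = -3*c^4 - 11*c^3 - 4*c^2 + 9*c + 9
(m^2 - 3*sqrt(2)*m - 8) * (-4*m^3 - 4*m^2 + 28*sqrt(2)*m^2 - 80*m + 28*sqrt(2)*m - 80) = -4*m^5 - 4*m^4 + 40*sqrt(2)*m^4 - 216*m^3 + 40*sqrt(2)*m^3 - 216*m^2 + 16*sqrt(2)*m^2 + 16*sqrt(2)*m + 640*m + 640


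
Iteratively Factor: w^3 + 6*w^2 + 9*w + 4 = (w + 1)*(w^2 + 5*w + 4) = (w + 1)*(w + 4)*(w + 1)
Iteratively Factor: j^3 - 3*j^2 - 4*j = (j)*(j^2 - 3*j - 4) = j*(j - 4)*(j + 1)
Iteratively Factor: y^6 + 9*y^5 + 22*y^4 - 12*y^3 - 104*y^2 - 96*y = (y + 4)*(y^5 + 5*y^4 + 2*y^3 - 20*y^2 - 24*y) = (y + 3)*(y + 4)*(y^4 + 2*y^3 - 4*y^2 - 8*y) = (y + 2)*(y + 3)*(y + 4)*(y^3 - 4*y) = y*(y + 2)*(y + 3)*(y + 4)*(y^2 - 4) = y*(y - 2)*(y + 2)*(y + 3)*(y + 4)*(y + 2)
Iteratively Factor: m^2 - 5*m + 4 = (m - 4)*(m - 1)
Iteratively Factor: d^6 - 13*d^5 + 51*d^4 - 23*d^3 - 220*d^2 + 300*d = (d - 3)*(d^5 - 10*d^4 + 21*d^3 + 40*d^2 - 100*d) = (d - 3)*(d + 2)*(d^4 - 12*d^3 + 45*d^2 - 50*d) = (d - 3)*(d - 2)*(d + 2)*(d^3 - 10*d^2 + 25*d) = d*(d - 3)*(d - 2)*(d + 2)*(d^2 - 10*d + 25) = d*(d - 5)*(d - 3)*(d - 2)*(d + 2)*(d - 5)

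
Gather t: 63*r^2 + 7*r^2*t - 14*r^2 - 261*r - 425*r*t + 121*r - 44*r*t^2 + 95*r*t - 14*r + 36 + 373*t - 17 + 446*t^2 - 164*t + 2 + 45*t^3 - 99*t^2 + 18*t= 49*r^2 - 154*r + 45*t^3 + t^2*(347 - 44*r) + t*(7*r^2 - 330*r + 227) + 21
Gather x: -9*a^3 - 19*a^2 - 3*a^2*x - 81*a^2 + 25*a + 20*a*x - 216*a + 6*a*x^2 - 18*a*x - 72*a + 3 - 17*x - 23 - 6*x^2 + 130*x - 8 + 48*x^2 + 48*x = -9*a^3 - 100*a^2 - 263*a + x^2*(6*a + 42) + x*(-3*a^2 + 2*a + 161) - 28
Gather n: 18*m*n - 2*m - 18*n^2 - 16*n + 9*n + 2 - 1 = -2*m - 18*n^2 + n*(18*m - 7) + 1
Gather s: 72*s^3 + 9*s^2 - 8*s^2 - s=72*s^3 + s^2 - s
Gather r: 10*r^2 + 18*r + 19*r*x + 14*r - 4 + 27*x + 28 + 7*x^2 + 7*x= 10*r^2 + r*(19*x + 32) + 7*x^2 + 34*x + 24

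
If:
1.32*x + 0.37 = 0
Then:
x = -0.28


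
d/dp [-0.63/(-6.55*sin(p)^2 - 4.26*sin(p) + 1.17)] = -(8.253*sin(p) + 2.6838)*cos(p)/(6.55*sin(p)^2 + 4.26*sin(p) - 1.17)^2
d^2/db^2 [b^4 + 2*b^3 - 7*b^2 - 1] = 12*b^2 + 12*b - 14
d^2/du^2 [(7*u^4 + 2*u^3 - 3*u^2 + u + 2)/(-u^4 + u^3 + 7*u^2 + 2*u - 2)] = 2*(-9*u^9 - 138*u^8 - 141*u^7 - 191*u^6 - 192*u^5 + 183*u^4 + 57*u^3 - 312*u^2 - 162*u - 28)/(u^12 - 3*u^11 - 18*u^10 + 35*u^9 + 144*u^8 - 81*u^7 - 493*u^6 - 246*u^5 + 246*u^4 + 148*u^3 - 60*u^2 - 24*u + 8)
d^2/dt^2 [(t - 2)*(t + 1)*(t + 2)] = 6*t + 2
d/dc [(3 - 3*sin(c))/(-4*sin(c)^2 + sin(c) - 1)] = 12*(2 - sin(c))*sin(c)*cos(c)/(4*sin(c)^2 - sin(c) + 1)^2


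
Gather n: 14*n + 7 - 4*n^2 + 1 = -4*n^2 + 14*n + 8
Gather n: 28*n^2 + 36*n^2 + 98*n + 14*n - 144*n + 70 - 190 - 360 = 64*n^2 - 32*n - 480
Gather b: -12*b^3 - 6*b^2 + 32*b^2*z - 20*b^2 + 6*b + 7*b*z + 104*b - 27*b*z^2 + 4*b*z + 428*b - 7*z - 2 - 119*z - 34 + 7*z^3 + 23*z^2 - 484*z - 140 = -12*b^3 + b^2*(32*z - 26) + b*(-27*z^2 + 11*z + 538) + 7*z^3 + 23*z^2 - 610*z - 176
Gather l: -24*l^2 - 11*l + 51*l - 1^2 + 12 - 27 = -24*l^2 + 40*l - 16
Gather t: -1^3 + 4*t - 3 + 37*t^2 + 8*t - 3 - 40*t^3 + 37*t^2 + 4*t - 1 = -40*t^3 + 74*t^2 + 16*t - 8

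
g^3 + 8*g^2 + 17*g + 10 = (g + 1)*(g + 2)*(g + 5)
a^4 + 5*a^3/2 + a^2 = a^2*(a + 1/2)*(a + 2)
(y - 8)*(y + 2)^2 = y^3 - 4*y^2 - 28*y - 32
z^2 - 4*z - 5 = (z - 5)*(z + 1)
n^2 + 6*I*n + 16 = (n - 2*I)*(n + 8*I)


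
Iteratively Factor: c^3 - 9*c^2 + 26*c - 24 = (c - 2)*(c^2 - 7*c + 12) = (c - 4)*(c - 2)*(c - 3)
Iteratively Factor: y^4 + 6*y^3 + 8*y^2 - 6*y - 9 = (y + 3)*(y^3 + 3*y^2 - y - 3) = (y + 3)^2*(y^2 - 1) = (y + 1)*(y + 3)^2*(y - 1)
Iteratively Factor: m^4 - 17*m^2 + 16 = (m - 1)*(m^3 + m^2 - 16*m - 16) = (m - 1)*(m + 4)*(m^2 - 3*m - 4) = (m - 1)*(m + 1)*(m + 4)*(m - 4)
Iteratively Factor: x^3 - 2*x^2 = (x)*(x^2 - 2*x) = x^2*(x - 2)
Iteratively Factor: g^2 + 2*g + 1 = (g + 1)*(g + 1)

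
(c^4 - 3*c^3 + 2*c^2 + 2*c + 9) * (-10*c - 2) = -10*c^5 + 28*c^4 - 14*c^3 - 24*c^2 - 94*c - 18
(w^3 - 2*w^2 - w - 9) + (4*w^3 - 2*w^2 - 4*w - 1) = 5*w^3 - 4*w^2 - 5*w - 10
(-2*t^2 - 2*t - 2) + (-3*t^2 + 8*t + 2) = -5*t^2 + 6*t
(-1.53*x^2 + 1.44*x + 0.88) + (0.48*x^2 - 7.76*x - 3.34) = -1.05*x^2 - 6.32*x - 2.46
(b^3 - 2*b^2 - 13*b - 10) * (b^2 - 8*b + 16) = b^5 - 10*b^4 + 19*b^3 + 62*b^2 - 128*b - 160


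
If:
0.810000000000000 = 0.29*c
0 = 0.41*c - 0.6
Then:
No Solution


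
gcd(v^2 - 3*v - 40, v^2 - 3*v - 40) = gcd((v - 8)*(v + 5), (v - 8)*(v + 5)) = v^2 - 3*v - 40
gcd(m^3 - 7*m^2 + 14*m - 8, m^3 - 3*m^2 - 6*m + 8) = m^2 - 5*m + 4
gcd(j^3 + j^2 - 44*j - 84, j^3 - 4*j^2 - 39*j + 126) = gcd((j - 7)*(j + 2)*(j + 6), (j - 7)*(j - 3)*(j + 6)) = j^2 - j - 42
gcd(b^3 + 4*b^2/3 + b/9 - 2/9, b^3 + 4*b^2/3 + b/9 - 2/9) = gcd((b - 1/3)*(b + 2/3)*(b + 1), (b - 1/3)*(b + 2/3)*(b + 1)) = b^3 + 4*b^2/3 + b/9 - 2/9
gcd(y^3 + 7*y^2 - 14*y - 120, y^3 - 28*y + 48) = y^2 + 2*y - 24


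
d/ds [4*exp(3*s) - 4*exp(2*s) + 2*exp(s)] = (12*exp(2*s) - 8*exp(s) + 2)*exp(s)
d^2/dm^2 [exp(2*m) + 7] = 4*exp(2*m)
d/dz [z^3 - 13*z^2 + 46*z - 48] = 3*z^2 - 26*z + 46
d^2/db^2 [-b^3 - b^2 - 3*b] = -6*b - 2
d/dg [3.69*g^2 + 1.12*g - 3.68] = 7.38*g + 1.12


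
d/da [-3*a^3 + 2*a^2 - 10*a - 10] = -9*a^2 + 4*a - 10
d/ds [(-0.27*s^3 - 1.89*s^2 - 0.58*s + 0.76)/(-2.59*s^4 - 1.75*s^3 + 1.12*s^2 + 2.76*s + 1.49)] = (-0.6993*s^6 - 9.7902*s^5 - 8.1165*s^4 + 4.3532*s^3 - 1.7837*s^2 - 7.3346*s - 2.9618)/(6.7081*s^8 + 9.065*s^7 - 2.7391*s^6 - 18.2168*s^5 - 16.1238*s^4 + 0.9674*s^3 + 10.9552*s^2 + 8.2248*s + 2.2201)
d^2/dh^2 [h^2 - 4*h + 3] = 2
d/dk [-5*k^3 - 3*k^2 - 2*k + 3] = -15*k^2 - 6*k - 2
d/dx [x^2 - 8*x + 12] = 2*x - 8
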